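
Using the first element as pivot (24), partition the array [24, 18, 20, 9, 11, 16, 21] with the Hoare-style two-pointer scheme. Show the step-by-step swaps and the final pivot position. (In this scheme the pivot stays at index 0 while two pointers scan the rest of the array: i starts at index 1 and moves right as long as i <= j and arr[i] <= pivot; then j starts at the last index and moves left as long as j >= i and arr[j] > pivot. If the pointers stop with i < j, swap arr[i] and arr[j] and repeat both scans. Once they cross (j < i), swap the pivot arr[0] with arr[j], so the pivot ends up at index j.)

Hoare-style two-pointer partition with pivot = 24:

Initial array: [24, 18, 20, 9, 11, 16, 21]

Pointers start at i = 1, j = 6.
i ends at 7, j ends at 6: the pointers have crossed (j < i), so scanning stops.

Swap pivot arr[0] with arr[6] to place pivot at position 6: [21, 18, 20, 9, 11, 16, 24]
Pivot position: 6

After partitioning with pivot 24, the array becomes [21, 18, 20, 9, 11, 16, 24]. The pivot is placed at index 6. All elements to the left of the pivot are <= 24, and all elements to the right are > 24.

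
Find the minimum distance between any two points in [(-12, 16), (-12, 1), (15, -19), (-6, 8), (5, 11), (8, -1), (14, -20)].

Computing all pairwise distances among 7 points:

d((-12, 16), (-12, 1)) = 15.0
d((-12, 16), (15, -19)) = 44.2041
d((-12, 16), (-6, 8)) = 10.0
d((-12, 16), (5, 11)) = 17.72
d((-12, 16), (8, -1)) = 26.2488
d((-12, 16), (14, -20)) = 44.4072
d((-12, 1), (15, -19)) = 33.6006
d((-12, 1), (-6, 8)) = 9.2195
d((-12, 1), (5, 11)) = 19.7231
d((-12, 1), (8, -1)) = 20.0998
d((-12, 1), (14, -20)) = 33.4215
d((15, -19), (-6, 8)) = 34.2053
d((15, -19), (5, 11)) = 31.6228
d((15, -19), (8, -1)) = 19.3132
d((15, -19), (14, -20)) = 1.4142 <-- minimum
d((-6, 8), (5, 11)) = 11.4018
d((-6, 8), (8, -1)) = 16.6433
d((-6, 8), (14, -20)) = 34.4093
d((5, 11), (8, -1)) = 12.3693
d((5, 11), (14, -20)) = 32.28
d((8, -1), (14, -20)) = 19.9249

Closest pair: (15, -19) and (14, -20) with distance 1.4142

The closest pair is (15, -19) and (14, -20) with Euclidean distance 1.4142. For 7 points, brute-force pairwise comparison is shown above. For large n, the divide-and-conquer algorithm (sort by x, recurse on halves, check the dividing strip) achieves O(n log n).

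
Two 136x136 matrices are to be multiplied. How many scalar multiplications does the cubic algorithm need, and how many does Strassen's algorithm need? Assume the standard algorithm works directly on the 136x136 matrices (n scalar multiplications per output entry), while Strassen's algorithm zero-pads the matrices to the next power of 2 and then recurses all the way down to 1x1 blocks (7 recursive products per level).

Matrix multiplication for 136x136 matrices:

Strassen's algorithm requires power-of-2 dimensions. Pad 136x136 to 256x256 (next power of 2).

Standard algorithm: 136^3 = 2515456 multiplications
Strassen's algorithm: 7^(log2(256)) = 7^8 = 5764801 multiplications
Difference: 2515456 - 5764801 = -3249345 (Strassen uses MORE here due to padding overhead — for small or just-over-power-of-2 n, padding can outweigh the per-level savings)

Standard: 2515456 multiplications (136^3). Strassen: 5764801 multiplications (7^8, after padding to 256x256). Strassen reduces 8 recursive multiplications to 7 at each level.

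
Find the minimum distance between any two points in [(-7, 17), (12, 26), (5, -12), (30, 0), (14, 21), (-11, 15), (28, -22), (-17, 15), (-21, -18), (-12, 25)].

Computing all pairwise distances among 10 points:

d((-7, 17), (12, 26)) = 21.0238
d((-7, 17), (5, -12)) = 31.3847
d((-7, 17), (30, 0)) = 40.7185
d((-7, 17), (14, 21)) = 21.3776
d((-7, 17), (-11, 15)) = 4.4721 <-- minimum
d((-7, 17), (28, -22)) = 52.4023
d((-7, 17), (-17, 15)) = 10.198
d((-7, 17), (-21, -18)) = 37.6962
d((-7, 17), (-12, 25)) = 9.434
d((12, 26), (5, -12)) = 38.6394
d((12, 26), (30, 0)) = 31.6228
d((12, 26), (14, 21)) = 5.3852
d((12, 26), (-11, 15)) = 25.4951
d((12, 26), (28, -22)) = 50.5964
d((12, 26), (-17, 15)) = 31.0161
d((12, 26), (-21, -18)) = 55.0
d((12, 26), (-12, 25)) = 24.0208
d((5, -12), (30, 0)) = 27.7308
d((5, -12), (14, 21)) = 34.2053
d((5, -12), (-11, 15)) = 31.3847
d((5, -12), (28, -22)) = 25.0799
d((5, -12), (-17, 15)) = 34.8281
d((5, -12), (-21, -18)) = 26.6833
d((5, -12), (-12, 25)) = 40.7185
d((30, 0), (14, 21)) = 26.4008
d((30, 0), (-11, 15)) = 43.6578
d((30, 0), (28, -22)) = 22.0907
d((30, 0), (-17, 15)) = 49.3356
d((30, 0), (-21, -18)) = 54.0833
d((30, 0), (-12, 25)) = 48.8774
d((14, 21), (-11, 15)) = 25.7099
d((14, 21), (28, -22)) = 45.2217
d((14, 21), (-17, 15)) = 31.5753
d((14, 21), (-21, -18)) = 52.4023
d((14, 21), (-12, 25)) = 26.3059
d((-11, 15), (28, -22)) = 53.7587
d((-11, 15), (-17, 15)) = 6.0
d((-11, 15), (-21, -18)) = 34.4819
d((-11, 15), (-12, 25)) = 10.0499
d((28, -22), (-17, 15)) = 58.258
d((28, -22), (-21, -18)) = 49.163
d((28, -22), (-12, 25)) = 61.7171
d((-17, 15), (-21, -18)) = 33.2415
d((-17, 15), (-12, 25)) = 11.1803
d((-21, -18), (-12, 25)) = 43.9318

Closest pair: (-7, 17) and (-11, 15) with distance 4.4721

The closest pair is (-7, 17) and (-11, 15) with Euclidean distance 4.4721. For 10 points, brute-force pairwise comparison is shown above. For large n, the divide-and-conquer algorithm (sort by x, recurse on halves, check the dividing strip) achieves O(n log n).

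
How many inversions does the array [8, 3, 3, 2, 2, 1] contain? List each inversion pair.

Finding inversions in [8, 3, 3, 2, 2, 1]:

(0, 1): arr[0]=8 > arr[1]=3
(0, 2): arr[0]=8 > arr[2]=3
(0, 3): arr[0]=8 > arr[3]=2
(0, 4): arr[0]=8 > arr[4]=2
(0, 5): arr[0]=8 > arr[5]=1
(1, 3): arr[1]=3 > arr[3]=2
(1, 4): arr[1]=3 > arr[4]=2
(1, 5): arr[1]=3 > arr[5]=1
(2, 3): arr[2]=3 > arr[3]=2
(2, 4): arr[2]=3 > arr[4]=2
(2, 5): arr[2]=3 > arr[5]=1
(3, 5): arr[3]=2 > arr[5]=1
(4, 5): arr[4]=2 > arr[5]=1

Total inversions: 13

The array has 13 inversion(s): (0,1), (0,2), (0,3), (0,4), (0,5), (1,3), (1,4), (1,5), (2,3), (2,4), (2,5), (3,5), (4,5). Each pair (i,j) satisfies i < j and arr[i] > arr[j].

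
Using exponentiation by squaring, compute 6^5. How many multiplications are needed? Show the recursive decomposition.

Computing 6^5 by squaring (build up from 6^1; each line after the first costs one multiplication):

6^1 = 6
6^2 = (6^1)^2 = 6^2 = 36
6^4 = (6^2)^2 = 36^2 = 1296
6^5 = 6 * 6^4 = 6 * 1296 = 7776

Result: 7776
Multiplications needed: 3 (3 lines after 6^1)

6^5 = 7776. Using exponentiation by squaring, this requires 3 multiplications. The key idea: if the exponent is even, square the half-power; if odd, multiply by the base once.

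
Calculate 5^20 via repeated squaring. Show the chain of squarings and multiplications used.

Computing 5^20 by squaring (build up from 5^1; each line after the first costs one multiplication):

5^1 = 5
5^2 = (5^1)^2 = 5^2 = 25
5^4 = (5^2)^2 = 25^2 = 625
5^5 = 5 * 5^4 = 5 * 625 = 3125
5^10 = (5^5)^2 = 3125^2 = 9765625
5^20 = (5^10)^2 = 9765625^2 = 95367431640625

Result: 95367431640625
Multiplications needed: 5 (5 lines after 5^1)

5^20 = 95367431640625. Using exponentiation by squaring, this requires 5 multiplications. The key idea: if the exponent is even, square the half-power; if odd, multiply by the base once.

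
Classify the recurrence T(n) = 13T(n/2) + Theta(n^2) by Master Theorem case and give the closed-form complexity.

Master Theorem for T(n) = 13T(n/2) + O(n^2):

a = 13, b = 2, c = 2
log_b(a) = log_2(13) = 3.7004

Case 1: c = 2 < log_2(13) = 3.7004
T(n) = O(n^(log_2 13))

For T(n) = 13T(n/2) + O(n^2): log_2(13) = 3.7004. This is Case 1 of the Master Theorem (c < log_b(a), work dominated by leaves), giving O(n^(log_2 13)).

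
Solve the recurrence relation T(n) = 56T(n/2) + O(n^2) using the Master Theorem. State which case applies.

Master Theorem for T(n) = 56T(n/2) + O(n^2):

a = 56, b = 2, c = 2
log_b(a) = log_2(56) = 5.8074

Case 1: c = 2 < log_2(56) = 5.8074
T(n) = O(n^(log_2 56))

For T(n) = 56T(n/2) + O(n^2): log_2(56) = 5.8074. This is Case 1 of the Master Theorem (c < log_b(a), work dominated by leaves), giving O(n^(log_2 56)).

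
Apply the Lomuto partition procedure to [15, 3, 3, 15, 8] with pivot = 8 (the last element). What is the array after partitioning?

Lomuto partition with pivot = 8:

Initial array: [15, 3, 3, 15, 8]

arr[0]=15 > 8: no swap
arr[1]=3 <= 8: swap with position 0, array becomes [3, 15, 3, 15, 8]
arr[2]=3 <= 8: swap with position 1, array becomes [3, 3, 15, 15, 8]
arr[3]=15 > 8: no swap

Place pivot at position 2: [3, 3, 8, 15, 15]
Pivot position: 2

After partitioning with pivot 8, the array becomes [3, 3, 8, 15, 15]. The pivot is placed at index 2. All elements to the left of the pivot are <= 8, and all elements to the right are > 8.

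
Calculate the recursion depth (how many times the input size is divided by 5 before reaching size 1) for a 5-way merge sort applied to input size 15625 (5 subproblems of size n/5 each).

For divide and conquer with division factor 5:

Problem sizes at each level:
Level 0: 15625
Level 1: 3125
Level 2: 625
Level 3: 125
Level 4: 25
Level 5: 5
Level 6: 1

The root is level 0 and the size-1 base case is level 6 (the tree spans levels 0 through 6, i.e. 7 levels counting the root), so the depth is the number of divisions: log_5(15625) = 6

The recursion tree depth is log_5(15625) = 6. At each level, the problem size is divided by 5, so it takes 6 divisions to reduce to a base case of size 1. The algorithm makes 5 recursive calls at each level.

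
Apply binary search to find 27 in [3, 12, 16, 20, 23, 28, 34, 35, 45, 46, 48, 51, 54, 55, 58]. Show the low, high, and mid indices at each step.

Binary search for 27 in [3, 12, 16, 20, 23, 28, 34, 35, 45, 46, 48, 51, 54, 55, 58]:

lo=0, hi=14, mid=7, arr[mid]=35 -> 35 > 27, search left half
lo=0, hi=6, mid=3, arr[mid]=20 -> 20 < 27, search right half
lo=4, hi=6, mid=5, arr[mid]=28 -> 28 > 27, search left half
lo=4, hi=4, mid=4, arr[mid]=23 -> 23 < 27, search right half
lo=5 > hi=4, target 27 not found

Binary search determines that 27 is not in the array after 4 comparisons. The search space was exhausted without finding the target.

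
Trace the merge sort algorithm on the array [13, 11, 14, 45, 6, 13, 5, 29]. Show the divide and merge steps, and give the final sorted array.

Merge sort trace:

Split: [13, 11, 14, 45, 6, 13, 5, 29] -> [13, 11, 14, 45] and [6, 13, 5, 29]
  Split: [13, 11, 14, 45] -> [13, 11] and [14, 45]
    Split: [13, 11] -> [13] and [11]
    Merge: [13] + [11] -> [11, 13]
    Split: [14, 45] -> [14] and [45]
    Merge: [14] + [45] -> [14, 45]
  Merge: [11, 13] + [14, 45] -> [11, 13, 14, 45]
  Split: [6, 13, 5, 29] -> [6, 13] and [5, 29]
    Split: [6, 13] -> [6] and [13]
    Merge: [6] + [13] -> [6, 13]
    Split: [5, 29] -> [5] and [29]
    Merge: [5] + [29] -> [5, 29]
  Merge: [6, 13] + [5, 29] -> [5, 6, 13, 29]
Merge: [11, 13, 14, 45] + [5, 6, 13, 29] -> [5, 6, 11, 13, 13, 14, 29, 45]

Final sorted array: [5, 6, 11, 13, 13, 14, 29, 45]

The merge sort proceeds by recursively splitting the array and merging sorted halves.
After all merges, the sorted array is [5, 6, 11, 13, 13, 14, 29, 45].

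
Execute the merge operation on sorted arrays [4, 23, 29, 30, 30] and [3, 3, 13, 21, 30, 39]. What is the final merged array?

Merging process:

Compare 4 vs 3: take 3 from right. Merged: [3]
Compare 4 vs 3: take 3 from right. Merged: [3, 3]
Compare 4 vs 13: take 4 from left. Merged: [3, 3, 4]
Compare 23 vs 13: take 13 from right. Merged: [3, 3, 4, 13]
Compare 23 vs 21: take 21 from right. Merged: [3, 3, 4, 13, 21]
Compare 23 vs 30: take 23 from left. Merged: [3, 3, 4, 13, 21, 23]
Compare 29 vs 30: take 29 from left. Merged: [3, 3, 4, 13, 21, 23, 29]
Compare 30 vs 30: take 30 from left. Merged: [3, 3, 4, 13, 21, 23, 29, 30]
Compare 30 vs 30: take 30 from left. Merged: [3, 3, 4, 13, 21, 23, 29, 30, 30]
Append remaining from right: [30, 39]. Merged: [3, 3, 4, 13, 21, 23, 29, 30, 30, 30, 39]

Final merged array: [3, 3, 4, 13, 21, 23, 29, 30, 30, 30, 39]
Total comparisons: 9

The merged array is [3, 3, 4, 13, 21, 23, 29, 30, 30, 30, 39], requiring 9 comparisons. The merge step runs in O(n) time where n is the total number of elements.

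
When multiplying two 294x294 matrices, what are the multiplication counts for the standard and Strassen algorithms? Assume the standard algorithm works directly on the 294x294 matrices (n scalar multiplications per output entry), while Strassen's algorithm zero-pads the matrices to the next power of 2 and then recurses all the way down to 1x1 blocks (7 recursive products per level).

Matrix multiplication for 294x294 matrices:

Strassen's algorithm requires power-of-2 dimensions. Pad 294x294 to 512x512 (next power of 2).

Standard algorithm: 294^3 = 25412184 multiplications
Strassen's algorithm: 7^(log2(512)) = 7^9 = 40353607 multiplications
Difference: 25412184 - 40353607 = -14941423 (Strassen uses MORE here due to padding overhead — for small or just-over-power-of-2 n, padding can outweigh the per-level savings)

Standard: 25412184 multiplications (294^3). Strassen: 40353607 multiplications (7^9, after padding to 512x512). Strassen reduces 8 recursive multiplications to 7 at each level.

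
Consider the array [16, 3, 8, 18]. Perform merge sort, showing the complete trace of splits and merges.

Merge sort trace:

Split: [16, 3, 8, 18] -> [16, 3] and [8, 18]
  Split: [16, 3] -> [16] and [3]
  Merge: [16] + [3] -> [3, 16]
  Split: [8, 18] -> [8] and [18]
  Merge: [8] + [18] -> [8, 18]
Merge: [3, 16] + [8, 18] -> [3, 8, 16, 18]

Final sorted array: [3, 8, 16, 18]

The merge sort proceeds by recursively splitting the array and merging sorted halves.
After all merges, the sorted array is [3, 8, 16, 18].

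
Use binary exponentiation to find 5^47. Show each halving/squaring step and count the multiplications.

Computing 5^47 by squaring (build up from 5^1; each line after the first costs one multiplication):

5^1 = 5
5^2 = (5^1)^2 = 5^2 = 25
5^4 = (5^2)^2 = 25^2 = 625
5^5 = 5 * 5^4 = 5 * 625 = 3125
5^10 = (5^5)^2 = 3125^2 = 9765625
5^11 = 5 * 5^10 = 5 * 9765625 = 48828125
5^22 = (5^11)^2 = 48828125^2 = 2384185791015625
5^23 = 5 * 5^22 = 5 * 2384185791015625 = 11920928955078125
5^46 = (5^23)^2 = 11920928955078125^2 = 142108547152020037174224853515625
5^47 = 5 * 5^46 = 5 * 142108547152020037174224853515625 = 710542735760100185871124267578125

Result: 710542735760100185871124267578125
Multiplications needed: 9 (9 lines after 5^1)

5^47 = 710542735760100185871124267578125. Using exponentiation by squaring, this requires 9 multiplications. The key idea: if the exponent is even, square the half-power; if odd, multiply by the base once.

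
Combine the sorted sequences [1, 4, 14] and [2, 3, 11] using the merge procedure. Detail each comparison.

Merging process:

Compare 1 vs 2: take 1 from left. Merged: [1]
Compare 4 vs 2: take 2 from right. Merged: [1, 2]
Compare 4 vs 3: take 3 from right. Merged: [1, 2, 3]
Compare 4 vs 11: take 4 from left. Merged: [1, 2, 3, 4]
Compare 14 vs 11: take 11 from right. Merged: [1, 2, 3, 4, 11]
Append remaining from left: [14]. Merged: [1, 2, 3, 4, 11, 14]

Final merged array: [1, 2, 3, 4, 11, 14]
Total comparisons: 5

The merged array is [1, 2, 3, 4, 11, 14], requiring 5 comparisons. The merge step runs in O(n) time where n is the total number of elements.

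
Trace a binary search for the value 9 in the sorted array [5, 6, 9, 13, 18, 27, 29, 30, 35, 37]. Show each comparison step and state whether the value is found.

Binary search for 9 in [5, 6, 9, 13, 18, 27, 29, 30, 35, 37]:

lo=0, hi=9, mid=4, arr[mid]=18 -> 18 > 9, search left half
lo=0, hi=3, mid=1, arr[mid]=6 -> 6 < 9, search right half
lo=2, hi=3, mid=2, arr[mid]=9 -> Found target at index 2!

Binary search finds 9 at index 2 after 3 comparisons. The search repeatedly halves the search space by comparing with the middle element.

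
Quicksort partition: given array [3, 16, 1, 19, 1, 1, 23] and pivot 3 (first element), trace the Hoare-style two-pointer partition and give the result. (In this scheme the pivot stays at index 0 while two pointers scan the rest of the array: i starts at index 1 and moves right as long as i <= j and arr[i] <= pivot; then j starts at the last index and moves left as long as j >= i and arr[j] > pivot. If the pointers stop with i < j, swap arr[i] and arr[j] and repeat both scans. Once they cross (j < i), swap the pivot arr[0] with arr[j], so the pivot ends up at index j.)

Hoare-style two-pointer partition with pivot = 3:

Initial array: [3, 16, 1, 19, 1, 1, 23]

Pointers start at i = 1, j = 6.
i stops at index 1 (arr[1]=16 > 3), j stops at index 5 (arr[5]=1 <= 3): swap arr[1] and arr[5], array becomes [3, 1, 1, 19, 1, 16, 23]
i stops at index 3 (arr[3]=19 > 3), j stops at index 4 (arr[4]=1 <= 3): swap arr[3] and arr[4], array becomes [3, 1, 1, 1, 19, 16, 23]
i ends at 4, j ends at 3: the pointers have crossed (j < i), so scanning stops.

Swap pivot arr[0] with arr[3] to place pivot at position 3: [1, 1, 1, 3, 19, 16, 23]
Pivot position: 3

After partitioning with pivot 3, the array becomes [1, 1, 1, 3, 19, 16, 23]. The pivot is placed at index 3. All elements to the left of the pivot are <= 3, and all elements to the right are > 3.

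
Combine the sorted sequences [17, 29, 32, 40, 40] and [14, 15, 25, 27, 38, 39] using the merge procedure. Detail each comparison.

Merging process:

Compare 17 vs 14: take 14 from right. Merged: [14]
Compare 17 vs 15: take 15 from right. Merged: [14, 15]
Compare 17 vs 25: take 17 from left. Merged: [14, 15, 17]
Compare 29 vs 25: take 25 from right. Merged: [14, 15, 17, 25]
Compare 29 vs 27: take 27 from right. Merged: [14, 15, 17, 25, 27]
Compare 29 vs 38: take 29 from left. Merged: [14, 15, 17, 25, 27, 29]
Compare 32 vs 38: take 32 from left. Merged: [14, 15, 17, 25, 27, 29, 32]
Compare 40 vs 38: take 38 from right. Merged: [14, 15, 17, 25, 27, 29, 32, 38]
Compare 40 vs 39: take 39 from right. Merged: [14, 15, 17, 25, 27, 29, 32, 38, 39]
Append remaining from left: [40, 40]. Merged: [14, 15, 17, 25, 27, 29, 32, 38, 39, 40, 40]

Final merged array: [14, 15, 17, 25, 27, 29, 32, 38, 39, 40, 40]
Total comparisons: 9

The merged array is [14, 15, 17, 25, 27, 29, 32, 38, 39, 40, 40], requiring 9 comparisons. The merge step runs in O(n) time where n is the total number of elements.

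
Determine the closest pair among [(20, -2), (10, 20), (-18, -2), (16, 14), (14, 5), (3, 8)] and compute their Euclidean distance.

Computing all pairwise distances among 6 points:

d((20, -2), (10, 20)) = 24.1661
d((20, -2), (-18, -2)) = 38.0
d((20, -2), (16, 14)) = 16.4924
d((20, -2), (14, 5)) = 9.2195
d((20, -2), (3, 8)) = 19.7231
d((10, 20), (-18, -2)) = 35.609
d((10, 20), (16, 14)) = 8.4853 <-- minimum
d((10, 20), (14, 5)) = 15.5242
d((10, 20), (3, 8)) = 13.8924
d((-18, -2), (16, 14)) = 37.5766
d((-18, -2), (14, 5)) = 32.7567
d((-18, -2), (3, 8)) = 23.2594
d((16, 14), (14, 5)) = 9.2195
d((16, 14), (3, 8)) = 14.3178
d((14, 5), (3, 8)) = 11.4018

Closest pair: (10, 20) and (16, 14) with distance 8.4853

The closest pair is (10, 20) and (16, 14) with Euclidean distance 8.4853. For 6 points, brute-force pairwise comparison is shown above. For large n, the divide-and-conquer algorithm (sort by x, recurse on halves, check the dividing strip) achieves O(n log n).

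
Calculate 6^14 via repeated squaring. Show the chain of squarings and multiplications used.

Computing 6^14 by squaring (build up from 6^1; each line after the first costs one multiplication):

6^1 = 6
6^2 = (6^1)^2 = 6^2 = 36
6^3 = 6 * 6^2 = 6 * 36 = 216
6^6 = (6^3)^2 = 216^2 = 46656
6^7 = 6 * 6^6 = 6 * 46656 = 279936
6^14 = (6^7)^2 = 279936^2 = 78364164096

Result: 78364164096
Multiplications needed: 5 (5 lines after 6^1)

6^14 = 78364164096. Using exponentiation by squaring, this requires 5 multiplications. The key idea: if the exponent is even, square the half-power; if odd, multiply by the base once.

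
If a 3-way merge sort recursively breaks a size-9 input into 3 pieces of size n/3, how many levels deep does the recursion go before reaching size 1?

For divide and conquer with division factor 3:

Problem sizes at each level:
Level 0: 9
Level 1: 3
Level 2: 1

The root is level 0 and the size-1 base case is level 2 (the tree spans levels 0 through 2, i.e. 3 levels counting the root), so the depth is the number of divisions: log_3(9) = 2

The recursion tree depth is log_3(9) = 2. At each level, the problem size is divided by 3, so it takes 2 divisions to reduce to a base case of size 1. The algorithm makes 3 recursive calls at each level.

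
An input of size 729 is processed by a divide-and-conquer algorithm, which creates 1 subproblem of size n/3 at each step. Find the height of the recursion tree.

For divide and conquer with division factor 3:

Problem sizes at each level:
Level 0: 729
Level 1: 243
Level 2: 81
Level 3: 27
Level 4: 9
Level 5: 3
Level 6: 1

The root is level 0 and the size-1 base case is level 6 (the tree spans levels 0 through 6, i.e. 7 levels counting the root), so the depth is the number of divisions: log_3(729) = 6

The recursion tree depth is log_3(729) = 6. At each level, the problem size is divided by 3, so it takes 6 divisions to reduce to a base case of size 1. The algorithm makes 1 recursive call at each level.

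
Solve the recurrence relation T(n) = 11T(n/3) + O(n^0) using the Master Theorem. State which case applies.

Master Theorem for T(n) = 11T(n/3) + O(n^0):

a = 11, b = 3, c = 0
log_b(a) = log_3(11) = 2.1827

Case 1: c = 0 < log_3(11) = 2.1827
T(n) = O(n^(log_3 11))

For T(n) = 11T(n/3) + O(n^0): log_3(11) = 2.1827. This is Case 1 of the Master Theorem (c < log_b(a), work dominated by leaves), giving O(n^(log_3 11)).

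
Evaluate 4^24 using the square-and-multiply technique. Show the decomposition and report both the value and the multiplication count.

Computing 4^24 by squaring (build up from 4^1; each line after the first costs one multiplication):

4^1 = 4
4^2 = (4^1)^2 = 4^2 = 16
4^3 = 4 * 4^2 = 4 * 16 = 64
4^6 = (4^3)^2 = 64^2 = 4096
4^12 = (4^6)^2 = 4096^2 = 16777216
4^24 = (4^12)^2 = 16777216^2 = 281474976710656

Result: 281474976710656
Multiplications needed: 5 (5 lines after 4^1)

4^24 = 281474976710656. Using exponentiation by squaring, this requires 5 multiplications. The key idea: if the exponent is even, square the half-power; if odd, multiply by the base once.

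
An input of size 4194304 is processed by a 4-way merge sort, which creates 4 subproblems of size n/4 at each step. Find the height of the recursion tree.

For divide and conquer with division factor 4:

Problem sizes at each level:
Level 0: 4194304
Level 1: 1048576
Level 2: 262144
Level 3: 65536
Level 4: 16384
Level 5: 4096
Level 6: 1024
Level 7: 256
Level 8: 64
Level 9: 16
Level 10: 4
Level 11: 1

The root is level 0 and the size-1 base case is level 11 (the tree spans levels 0 through 11, i.e. 12 levels counting the root), so the depth is the number of divisions: log_4(4194304) = 11

The recursion tree depth is log_4(4194304) = 11. At each level, the problem size is divided by 4, so it takes 11 divisions to reduce to a base case of size 1. The algorithm makes 4 recursive calls at each level.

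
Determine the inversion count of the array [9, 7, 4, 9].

Finding inversions in [9, 7, 4, 9]:

(0, 1): arr[0]=9 > arr[1]=7
(0, 2): arr[0]=9 > arr[2]=4
(1, 2): arr[1]=7 > arr[2]=4

Total inversions: 3

The array has 3 inversion(s): (0,1), (0,2), (1,2). Each pair (i,j) satisfies i < j and arr[i] > arr[j].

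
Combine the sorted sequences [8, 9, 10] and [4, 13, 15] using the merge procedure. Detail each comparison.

Merging process:

Compare 8 vs 4: take 4 from right. Merged: [4]
Compare 8 vs 13: take 8 from left. Merged: [4, 8]
Compare 9 vs 13: take 9 from left. Merged: [4, 8, 9]
Compare 10 vs 13: take 10 from left. Merged: [4, 8, 9, 10]
Append remaining from right: [13, 15]. Merged: [4, 8, 9, 10, 13, 15]

Final merged array: [4, 8, 9, 10, 13, 15]
Total comparisons: 4

The merged array is [4, 8, 9, 10, 13, 15], requiring 4 comparisons. The merge step runs in O(n) time where n is the total number of elements.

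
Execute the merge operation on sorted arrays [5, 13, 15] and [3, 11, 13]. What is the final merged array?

Merging process:

Compare 5 vs 3: take 3 from right. Merged: [3]
Compare 5 vs 11: take 5 from left. Merged: [3, 5]
Compare 13 vs 11: take 11 from right. Merged: [3, 5, 11]
Compare 13 vs 13: take 13 from left. Merged: [3, 5, 11, 13]
Compare 15 vs 13: take 13 from right. Merged: [3, 5, 11, 13, 13]
Append remaining from left: [15]. Merged: [3, 5, 11, 13, 13, 15]

Final merged array: [3, 5, 11, 13, 13, 15]
Total comparisons: 5

The merged array is [3, 5, 11, 13, 13, 15], requiring 5 comparisons. The merge step runs in O(n) time where n is the total number of elements.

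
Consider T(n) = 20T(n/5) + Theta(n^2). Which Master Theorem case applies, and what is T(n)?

Master Theorem for T(n) = 20T(n/5) + O(n^2):

a = 20, b = 5, c = 2
log_b(a) = log_5(20) = 1.8614

Case 3: c = 2 > log_5(20) = 1.8614
T(n) = O(n^2) = O(n^2)

For T(n) = 20T(n/5) + O(n^2): log_5(20) = 1.8614. This is Case 3 of the Master Theorem (c > log_b(a), work dominated by root), giving O(n^2).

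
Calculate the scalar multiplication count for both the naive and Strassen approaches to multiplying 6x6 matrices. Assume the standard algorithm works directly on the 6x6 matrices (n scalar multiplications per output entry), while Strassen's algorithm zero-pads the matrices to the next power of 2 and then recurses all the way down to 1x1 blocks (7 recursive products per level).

Matrix multiplication for 6x6 matrices:

Strassen's algorithm requires power-of-2 dimensions. Pad 6x6 to 8x8 (next power of 2).

Standard algorithm: 6^3 = 216 multiplications
Strassen's algorithm: 7^(log2(8)) = 7^3 = 343 multiplications
Difference: 216 - 343 = -127 (Strassen uses MORE here due to padding overhead — for small or just-over-power-of-2 n, padding can outweigh the per-level savings)

Standard: 216 multiplications (6^3). Strassen: 343 multiplications (7^3, after padding to 8x8). Strassen reduces 8 recursive multiplications to 7 at each level.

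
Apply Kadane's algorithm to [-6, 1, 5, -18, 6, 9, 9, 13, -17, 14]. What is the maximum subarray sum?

Using Kadane's algorithm on [-6, 1, 5, -18, 6, 9, 9, 13, -17, 14]:

Scanning through the array:
Position 1 (value 1): max_ending_here = 1, max_so_far = 1
Position 2 (value 5): max_ending_here = 6, max_so_far = 6
Position 3 (value -18): max_ending_here = -12, max_so_far = 6
Position 4 (value 6): max_ending_here = 6, max_so_far = 6
Position 5 (value 9): max_ending_here = 15, max_so_far = 15
Position 6 (value 9): max_ending_here = 24, max_so_far = 24
Position 7 (value 13): max_ending_here = 37, max_so_far = 37
Position 8 (value -17): max_ending_here = 20, max_so_far = 37
Position 9 (value 14): max_ending_here = 34, max_so_far = 37

Maximum subarray: [6, 9, 9, 13]
Maximum sum: 37

The maximum subarray is [6, 9, 9, 13] with sum 37. This subarray runs from index 4 to index 7.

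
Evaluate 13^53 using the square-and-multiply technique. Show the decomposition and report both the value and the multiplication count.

Computing 13^53 by squaring (build up from 13^1; each line after the first costs one multiplication):

13^1 = 13
13^2 = (13^1)^2 = 13^2 = 169
13^3 = 13 * 13^2 = 13 * 169 = 2197
13^6 = (13^3)^2 = 2197^2 = 4826809
13^12 = (13^6)^2 = 4826809^2 = 23298085122481
13^13 = 13 * 13^12 = 13 * 23298085122481 = 302875106592253
13^26 = (13^13)^2 = 302875106592253^2 = 91733330193268616658399616009
13^52 = (13^26)^2 = 91733330193268616658399616009^2 = 8415003868347247618489696679505181495471801448798649088081
13^53 = 13 * 13^52 = 13 * 8415003868347247618489696679505181495471801448798649088081 = 109395050288514219040366056833567359441133418834382438145053

Result: 109395050288514219040366056833567359441133418834382438145053
Multiplications needed: 8 (8 lines after 13^1)

13^53 = 109395050288514219040366056833567359441133418834382438145053. Using exponentiation by squaring, this requires 8 multiplications. The key idea: if the exponent is even, square the half-power; if odd, multiply by the base once.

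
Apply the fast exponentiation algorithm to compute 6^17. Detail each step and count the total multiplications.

Computing 6^17 by squaring (build up from 6^1; each line after the first costs one multiplication):

6^1 = 6
6^2 = (6^1)^2 = 6^2 = 36
6^4 = (6^2)^2 = 36^2 = 1296
6^8 = (6^4)^2 = 1296^2 = 1679616
6^16 = (6^8)^2 = 1679616^2 = 2821109907456
6^17 = 6 * 6^16 = 6 * 2821109907456 = 16926659444736

Result: 16926659444736
Multiplications needed: 5 (5 lines after 6^1)

6^17 = 16926659444736. Using exponentiation by squaring, this requires 5 multiplications. The key idea: if the exponent is even, square the half-power; if odd, multiply by the base once.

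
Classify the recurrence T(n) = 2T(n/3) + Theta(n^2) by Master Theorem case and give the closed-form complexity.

Master Theorem for T(n) = 2T(n/3) + O(n^2):

a = 2, b = 3, c = 2
log_b(a) = log_3(2) = 0.6309

Case 3: c = 2 > log_3(2) = 0.6309
T(n) = O(n^2) = O(n^2)

For T(n) = 2T(n/3) + O(n^2): log_3(2) = 0.6309. This is Case 3 of the Master Theorem (c > log_b(a), work dominated by root), giving O(n^2).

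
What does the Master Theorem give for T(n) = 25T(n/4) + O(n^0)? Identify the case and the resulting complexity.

Master Theorem for T(n) = 25T(n/4) + O(n^0):

a = 25, b = 4, c = 0
log_b(a) = log_4(25) = 2.3219

Case 1: c = 0 < log_4(25) = 2.3219
T(n) = O(n^(log_4 25))

For T(n) = 25T(n/4) + O(n^0): log_4(25) = 2.3219. This is Case 1 of the Master Theorem (c < log_b(a), work dominated by leaves), giving O(n^(log_4 25)).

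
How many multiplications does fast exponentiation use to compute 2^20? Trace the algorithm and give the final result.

Computing 2^20 by squaring (build up from 2^1; each line after the first costs one multiplication):

2^1 = 2
2^2 = (2^1)^2 = 2^2 = 4
2^4 = (2^2)^2 = 4^2 = 16
2^5 = 2 * 2^4 = 2 * 16 = 32
2^10 = (2^5)^2 = 32^2 = 1024
2^20 = (2^10)^2 = 1024^2 = 1048576

Result: 1048576
Multiplications needed: 5 (5 lines after 2^1)

2^20 = 1048576. Using exponentiation by squaring, this requires 5 multiplications. The key idea: if the exponent is even, square the half-power; if odd, multiply by the base once.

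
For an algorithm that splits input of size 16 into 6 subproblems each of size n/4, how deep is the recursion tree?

For divide and conquer with division factor 4:

Problem sizes at each level:
Level 0: 16
Level 1: 4
Level 2: 1

The root is level 0 and the size-1 base case is level 2 (the tree spans levels 0 through 2, i.e. 3 levels counting the root), so the depth is the number of divisions: log_4(16) = 2

The recursion tree depth is log_4(16) = 2. At each level, the problem size is divided by 4, so it takes 2 divisions to reduce to a base case of size 1. The algorithm makes 6 recursive calls at each level.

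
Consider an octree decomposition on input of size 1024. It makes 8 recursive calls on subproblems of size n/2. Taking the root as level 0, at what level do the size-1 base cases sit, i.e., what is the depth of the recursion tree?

For divide and conquer with division factor 2:

Problem sizes at each level:
Level 0: 1024
Level 1: 512
Level 2: 256
Level 3: 128
Level 4: 64
Level 5: 32
Level 6: 16
Level 7: 8
Level 8: 4
Level 9: 2
Level 10: 1

The root is level 0 and the size-1 base case is level 10 (the tree spans levels 0 through 10, i.e. 11 levels counting the root), so the depth is the number of divisions: log_2(1024) = 10

The recursion tree depth is log_2(1024) = 10. At each level, the problem size is divided by 2, so it takes 10 divisions to reduce to a base case of size 1. The algorithm makes 8 recursive calls at each level.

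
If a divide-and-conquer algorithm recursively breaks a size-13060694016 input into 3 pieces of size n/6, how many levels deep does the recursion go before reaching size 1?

For divide and conquer with division factor 6:

Problem sizes at each level:
Level 0: 13060694016
Level 1: 2176782336
Level 2: 362797056
Level 3: 60466176
Level 4: 10077696
Level 5: 1679616
Level 6: 279936
Level 7: 46656
Level 8: 7776
Level 9: 1296
Level 10: 216
Level 11: 36
Level 12: 6
Level 13: 1

The root is level 0 and the size-1 base case is level 13 (the tree spans levels 0 through 13, i.e. 14 levels counting the root), so the depth is the number of divisions: log_6(13060694016) = 13

The recursion tree depth is log_6(13060694016) = 13. At each level, the problem size is divided by 6, so it takes 13 divisions to reduce to a base case of size 1. The algorithm makes 3 recursive calls at each level.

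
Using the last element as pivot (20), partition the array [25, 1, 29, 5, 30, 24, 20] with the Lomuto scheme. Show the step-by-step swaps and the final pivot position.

Lomuto partition with pivot = 20:

Initial array: [25, 1, 29, 5, 30, 24, 20]

arr[0]=25 > 20: no swap
arr[1]=1 <= 20: swap with position 0, array becomes [1, 25, 29, 5, 30, 24, 20]
arr[2]=29 > 20: no swap
arr[3]=5 <= 20: swap with position 1, array becomes [1, 5, 29, 25, 30, 24, 20]
arr[4]=30 > 20: no swap
arr[5]=24 > 20: no swap

Place pivot at position 2: [1, 5, 20, 25, 30, 24, 29]
Pivot position: 2

After partitioning with pivot 20, the array becomes [1, 5, 20, 25, 30, 24, 29]. The pivot is placed at index 2. All elements to the left of the pivot are <= 20, and all elements to the right are > 20.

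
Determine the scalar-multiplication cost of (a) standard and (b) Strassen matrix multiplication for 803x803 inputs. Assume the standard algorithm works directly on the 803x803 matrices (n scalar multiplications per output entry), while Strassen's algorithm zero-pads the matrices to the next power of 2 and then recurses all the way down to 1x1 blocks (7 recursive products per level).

Matrix multiplication for 803x803 matrices:

Strassen's algorithm requires power-of-2 dimensions. Pad 803x803 to 1024x1024 (next power of 2).

Standard algorithm: 803^3 = 517781627 multiplications
Strassen's algorithm: 7^(log2(1024)) = 7^10 = 282475249 multiplications
Savings: 517781627 - 282475249 = 235306378 multiplications

Standard: 517781627 multiplications (803^3). Strassen: 282475249 multiplications (7^10, after padding to 1024x1024). Strassen reduces 8 recursive multiplications to 7 at each level.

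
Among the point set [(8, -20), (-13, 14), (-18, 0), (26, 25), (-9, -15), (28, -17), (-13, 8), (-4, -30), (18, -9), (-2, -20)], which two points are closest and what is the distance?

Computing all pairwise distances among 10 points:

d((8, -20), (-13, 14)) = 39.9625
d((8, -20), (-18, 0)) = 32.8024
d((8, -20), (26, 25)) = 48.4665
d((8, -20), (-9, -15)) = 17.72
d((8, -20), (28, -17)) = 20.2237
d((8, -20), (-13, 8)) = 35.0
d((8, -20), (-4, -30)) = 15.6205
d((8, -20), (18, -9)) = 14.8661
d((8, -20), (-2, -20)) = 10.0
d((-13, 14), (-18, 0)) = 14.8661
d((-13, 14), (26, 25)) = 40.5216
d((-13, 14), (-9, -15)) = 29.2746
d((-13, 14), (28, -17)) = 51.4004
d((-13, 14), (-13, 8)) = 6.0 <-- minimum
d((-13, 14), (-4, -30)) = 44.911
d((-13, 14), (18, -9)) = 38.6005
d((-13, 14), (-2, -20)) = 35.7351
d((-18, 0), (26, 25)) = 50.6063
d((-18, 0), (-9, -15)) = 17.4929
d((-18, 0), (28, -17)) = 49.0408
d((-18, 0), (-13, 8)) = 9.434
d((-18, 0), (-4, -30)) = 33.1059
d((-18, 0), (18, -9)) = 37.108
d((-18, 0), (-2, -20)) = 25.6125
d((26, 25), (-9, -15)) = 53.1507
d((26, 25), (28, -17)) = 42.0476
d((26, 25), (-13, 8)) = 42.5441
d((26, 25), (-4, -30)) = 62.6498
d((26, 25), (18, -9)) = 34.9285
d((26, 25), (-2, -20)) = 53.0
d((-9, -15), (28, -17)) = 37.054
d((-9, -15), (-13, 8)) = 23.3452
d((-9, -15), (-4, -30)) = 15.8114
d((-9, -15), (18, -9)) = 27.6586
d((-9, -15), (-2, -20)) = 8.6023
d((28, -17), (-13, 8)) = 48.0208
d((28, -17), (-4, -30)) = 34.5398
d((28, -17), (18, -9)) = 12.8062
d((28, -17), (-2, -20)) = 30.1496
d((-13, 8), (-4, -30)) = 39.0512
d((-13, 8), (18, -9)) = 35.3553
d((-13, 8), (-2, -20)) = 30.0832
d((-4, -30), (18, -9)) = 30.4138
d((-4, -30), (-2, -20)) = 10.198
d((18, -9), (-2, -20)) = 22.8254

Closest pair: (-13, 14) and (-13, 8) with distance 6.0

The closest pair is (-13, 14) and (-13, 8) with Euclidean distance 6.0. For 10 points, brute-force pairwise comparison is shown above. For large n, the divide-and-conquer algorithm (sort by x, recurse on halves, check the dividing strip) achieves O(n log n).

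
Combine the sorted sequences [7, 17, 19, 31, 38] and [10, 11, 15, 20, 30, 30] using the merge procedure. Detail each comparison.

Merging process:

Compare 7 vs 10: take 7 from left. Merged: [7]
Compare 17 vs 10: take 10 from right. Merged: [7, 10]
Compare 17 vs 11: take 11 from right. Merged: [7, 10, 11]
Compare 17 vs 15: take 15 from right. Merged: [7, 10, 11, 15]
Compare 17 vs 20: take 17 from left. Merged: [7, 10, 11, 15, 17]
Compare 19 vs 20: take 19 from left. Merged: [7, 10, 11, 15, 17, 19]
Compare 31 vs 20: take 20 from right. Merged: [7, 10, 11, 15, 17, 19, 20]
Compare 31 vs 30: take 30 from right. Merged: [7, 10, 11, 15, 17, 19, 20, 30]
Compare 31 vs 30: take 30 from right. Merged: [7, 10, 11, 15, 17, 19, 20, 30, 30]
Append remaining from left: [31, 38]. Merged: [7, 10, 11, 15, 17, 19, 20, 30, 30, 31, 38]

Final merged array: [7, 10, 11, 15, 17, 19, 20, 30, 30, 31, 38]
Total comparisons: 9

The merged array is [7, 10, 11, 15, 17, 19, 20, 30, 30, 31, 38], requiring 9 comparisons. The merge step runs in O(n) time where n is the total number of elements.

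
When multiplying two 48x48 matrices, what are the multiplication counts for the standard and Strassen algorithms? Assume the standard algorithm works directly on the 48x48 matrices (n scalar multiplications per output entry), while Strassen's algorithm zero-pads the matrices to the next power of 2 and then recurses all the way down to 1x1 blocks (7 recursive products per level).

Matrix multiplication for 48x48 matrices:

Strassen's algorithm requires power-of-2 dimensions. Pad 48x48 to 64x64 (next power of 2).

Standard algorithm: 48^3 = 110592 multiplications
Strassen's algorithm: 7^(log2(64)) = 7^6 = 117649 multiplications
Difference: 110592 - 117649 = -7057 (Strassen uses MORE here due to padding overhead — for small or just-over-power-of-2 n, padding can outweigh the per-level savings)

Standard: 110592 multiplications (48^3). Strassen: 117649 multiplications (7^6, after padding to 64x64). Strassen reduces 8 recursive multiplications to 7 at each level.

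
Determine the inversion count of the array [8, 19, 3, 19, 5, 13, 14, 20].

Finding inversions in [8, 19, 3, 19, 5, 13, 14, 20]:

(0, 2): arr[0]=8 > arr[2]=3
(0, 4): arr[0]=8 > arr[4]=5
(1, 2): arr[1]=19 > arr[2]=3
(1, 4): arr[1]=19 > arr[4]=5
(1, 5): arr[1]=19 > arr[5]=13
(1, 6): arr[1]=19 > arr[6]=14
(3, 4): arr[3]=19 > arr[4]=5
(3, 5): arr[3]=19 > arr[5]=13
(3, 6): arr[3]=19 > arr[6]=14

Total inversions: 9

The array has 9 inversion(s): (0,2), (0,4), (1,2), (1,4), (1,5), (1,6), (3,4), (3,5), (3,6). Each pair (i,j) satisfies i < j and arr[i] > arr[j].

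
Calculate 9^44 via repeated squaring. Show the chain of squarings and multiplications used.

Computing 9^44 by squaring (build up from 9^1; each line after the first costs one multiplication):

9^1 = 9
9^2 = (9^1)^2 = 9^2 = 81
9^4 = (9^2)^2 = 81^2 = 6561
9^5 = 9 * 9^4 = 9 * 6561 = 59049
9^10 = (9^5)^2 = 59049^2 = 3486784401
9^11 = 9 * 9^10 = 9 * 3486784401 = 31381059609
9^22 = (9^11)^2 = 31381059609^2 = 984770902183611232881
9^44 = (9^22)^2 = 984770902183611232881^2 = 969773729787523602876821942164080815560161

Result: 969773729787523602876821942164080815560161
Multiplications needed: 7 (7 lines after 9^1)

9^44 = 969773729787523602876821942164080815560161. Using exponentiation by squaring, this requires 7 multiplications. The key idea: if the exponent is even, square the half-power; if odd, multiply by the base once.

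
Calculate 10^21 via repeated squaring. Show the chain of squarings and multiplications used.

Computing 10^21 by squaring (build up from 10^1; each line after the first costs one multiplication):

10^1 = 10
10^2 = (10^1)^2 = 10^2 = 100
10^4 = (10^2)^2 = 100^2 = 10000
10^5 = 10 * 10^4 = 10 * 10000 = 100000
10^10 = (10^5)^2 = 100000^2 = 10000000000
10^20 = (10^10)^2 = 10000000000^2 = 100000000000000000000
10^21 = 10 * 10^20 = 10 * 100000000000000000000 = 1000000000000000000000

Result: 1000000000000000000000
Multiplications needed: 6 (6 lines after 10^1)

10^21 = 1000000000000000000000. Using exponentiation by squaring, this requires 6 multiplications. The key idea: if the exponent is even, square the half-power; if odd, multiply by the base once.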